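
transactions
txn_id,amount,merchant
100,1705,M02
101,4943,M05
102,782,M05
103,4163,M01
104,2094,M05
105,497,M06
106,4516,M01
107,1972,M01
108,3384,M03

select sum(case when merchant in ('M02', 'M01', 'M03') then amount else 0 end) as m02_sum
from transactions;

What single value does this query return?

15740

txn_id=100: ✓ → 1705
txn_id=101: ✗
txn_id=102: ✗
txn_id=103: ✓ → 4163
txn_id=104: ✗
txn_id=105: ✗
txn_id=106: ✓ → 4516
txn_id=107: ✓ → 1972
txn_id=108: ✓ → 3384
m02_sum = 1705 + 4163 + 4516 + 1972 + 3384 = 15740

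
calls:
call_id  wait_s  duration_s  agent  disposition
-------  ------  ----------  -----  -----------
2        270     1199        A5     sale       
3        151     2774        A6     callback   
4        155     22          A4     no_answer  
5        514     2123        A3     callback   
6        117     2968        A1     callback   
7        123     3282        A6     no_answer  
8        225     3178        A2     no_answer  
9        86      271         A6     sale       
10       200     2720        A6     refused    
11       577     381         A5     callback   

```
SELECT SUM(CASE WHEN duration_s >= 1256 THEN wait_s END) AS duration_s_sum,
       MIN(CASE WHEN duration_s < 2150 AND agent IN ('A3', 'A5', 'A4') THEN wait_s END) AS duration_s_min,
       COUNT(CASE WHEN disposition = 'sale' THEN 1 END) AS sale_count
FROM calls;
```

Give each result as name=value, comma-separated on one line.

duration_s_sum=1330, duration_s_min=155, sale_count=2

[duration_s_sum: duration_s >= 1256]
call_id=2: ✗
call_id=3: ✓ → 151
call_id=4: ✗
call_id=5: ✓ → 514
call_id=6: ✓ → 117
call_id=7: ✓ → 123
call_id=8: ✓ → 225
call_id=9: ✗
call_id=10: ✓ → 200
call_id=11: ✗
duration_s_sum = 151 + 514 + 117 + 123 + 225 + 200 = 1330
—
[duration_s_min: duration_s < 2150 AND agent IN ('A3', 'A5', 'A4')]
call_id=2: ✓ → 270
call_id=3: ✗
call_id=4: ✓ → 155
call_id=5: ✓ → 514
call_id=6: ✗
call_id=7: ✗
call_id=8: ✗
call_id=9: ✗
call_id=10: ✗
call_id=11: ✓ → 577
duration_s_min = MIN(270, 155, 514, 577) = 155
—
[sale_count: disposition = 'sale']
call_id=2: ✓ → 1
call_id=3: ✗
call_id=4: ✗
call_id=5: ✗
call_id=6: ✗
call_id=7: ✗
call_id=8: ✗
call_id=9: ✓ → 1
call_id=10: ✗
call_id=11: ✗
sale_count = COUNT(1, 1) = 2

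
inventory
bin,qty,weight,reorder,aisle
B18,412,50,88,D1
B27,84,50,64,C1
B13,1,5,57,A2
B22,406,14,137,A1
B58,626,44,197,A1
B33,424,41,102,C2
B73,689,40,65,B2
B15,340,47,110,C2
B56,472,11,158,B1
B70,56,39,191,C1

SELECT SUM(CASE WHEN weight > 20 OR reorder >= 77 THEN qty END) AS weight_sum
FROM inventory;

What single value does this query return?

bin=B18: ✓ → 412
bin=B27: ✓ → 84
bin=B13: ✗
bin=B22: ✓ → 406
bin=B58: ✓ → 626
bin=B33: ✓ → 424
bin=B73: ✓ → 689
bin=B15: ✓ → 340
bin=B56: ✓ → 472
bin=B70: ✓ → 56
weight_sum = 412 + 84 + 406 + 626 + 424 + 689 + 340 + 472 + 56 = 3509

3509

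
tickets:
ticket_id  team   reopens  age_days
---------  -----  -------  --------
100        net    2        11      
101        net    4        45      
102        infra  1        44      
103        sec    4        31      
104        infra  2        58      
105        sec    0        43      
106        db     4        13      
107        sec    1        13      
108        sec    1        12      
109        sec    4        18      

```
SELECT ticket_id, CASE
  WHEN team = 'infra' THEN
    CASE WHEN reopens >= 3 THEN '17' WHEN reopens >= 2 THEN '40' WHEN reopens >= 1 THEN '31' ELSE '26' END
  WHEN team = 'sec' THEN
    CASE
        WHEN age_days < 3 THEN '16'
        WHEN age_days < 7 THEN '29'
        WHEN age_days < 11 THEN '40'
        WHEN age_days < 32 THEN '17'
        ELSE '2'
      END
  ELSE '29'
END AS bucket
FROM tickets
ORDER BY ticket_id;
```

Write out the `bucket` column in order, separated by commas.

ticket_id=100: team='net' → outer ELSE → 29
ticket_id=101: team='net' → outer ELSE → 29
ticket_id=102: team='infra' → inner[reopens >= 1] → 31
ticket_id=103: team='sec' → inner[age_days < 32] → 17
ticket_id=104: team='infra' → inner[reopens >= 2] → 40
ticket_id=105: team='sec' → inner[ELSE] → 2
ticket_id=106: team='db' → outer ELSE → 29
ticket_id=107: team='sec' → inner[age_days < 32] → 17
ticket_id=108: team='sec' → inner[age_days < 32] → 17
ticket_id=109: team='sec' → inner[age_days < 32] → 17

29, 29, 31, 17, 40, 2, 29, 17, 17, 17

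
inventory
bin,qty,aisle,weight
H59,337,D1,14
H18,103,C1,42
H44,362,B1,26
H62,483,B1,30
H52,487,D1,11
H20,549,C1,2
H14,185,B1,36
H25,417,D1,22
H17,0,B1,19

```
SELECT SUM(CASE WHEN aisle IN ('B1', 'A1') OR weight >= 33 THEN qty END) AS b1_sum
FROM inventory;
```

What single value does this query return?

bin=H59: ✗
bin=H18: ✓ → 103
bin=H44: ✓ → 362
bin=H62: ✓ → 483
bin=H52: ✗
bin=H20: ✗
bin=H14: ✓ → 185
bin=H25: ✗
bin=H17: ✓ → 0
b1_sum = 103 + 362 + 483 + 185 = 1133

1133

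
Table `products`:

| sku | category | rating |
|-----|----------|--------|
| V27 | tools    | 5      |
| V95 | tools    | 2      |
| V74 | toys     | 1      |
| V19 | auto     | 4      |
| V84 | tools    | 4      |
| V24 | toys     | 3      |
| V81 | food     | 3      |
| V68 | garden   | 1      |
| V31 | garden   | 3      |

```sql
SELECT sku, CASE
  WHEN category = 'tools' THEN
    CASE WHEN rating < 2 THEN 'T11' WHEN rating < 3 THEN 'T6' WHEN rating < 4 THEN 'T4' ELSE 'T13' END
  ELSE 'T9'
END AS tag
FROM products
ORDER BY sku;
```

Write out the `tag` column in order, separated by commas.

sku=V19: category='auto' → outer ELSE → T9
sku=V24: category='toys' → outer ELSE → T9
sku=V27: category='tools' → inner[ELSE] → T13
sku=V31: category='garden' → outer ELSE → T9
sku=V68: category='garden' → outer ELSE → T9
sku=V74: category='toys' → outer ELSE → T9
sku=V81: category='food' → outer ELSE → T9
sku=V84: category='tools' → inner[ELSE] → T13
sku=V95: category='tools' → inner[rating < 3] → T6

T9, T9, T13, T9, T9, T9, T9, T13, T6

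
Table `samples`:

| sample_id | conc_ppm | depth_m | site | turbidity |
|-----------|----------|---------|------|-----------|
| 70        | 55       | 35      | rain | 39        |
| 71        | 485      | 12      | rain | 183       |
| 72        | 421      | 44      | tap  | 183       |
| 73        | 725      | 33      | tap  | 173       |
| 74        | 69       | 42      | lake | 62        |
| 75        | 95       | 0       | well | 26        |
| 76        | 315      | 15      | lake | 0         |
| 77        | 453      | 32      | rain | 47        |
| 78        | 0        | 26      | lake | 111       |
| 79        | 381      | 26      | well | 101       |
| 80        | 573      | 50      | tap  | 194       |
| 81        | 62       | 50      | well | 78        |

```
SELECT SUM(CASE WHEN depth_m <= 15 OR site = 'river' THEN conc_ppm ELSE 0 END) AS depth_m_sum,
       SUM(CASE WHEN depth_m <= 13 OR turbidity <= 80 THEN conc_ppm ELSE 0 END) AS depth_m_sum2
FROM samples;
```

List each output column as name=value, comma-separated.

depth_m_sum=895, depth_m_sum2=1534

[depth_m_sum: depth_m <= 15 OR site = 'river']
sample_id=70: ✗
sample_id=71: ✓ → 485
sample_id=72: ✗
sample_id=73: ✗
sample_id=74: ✗
sample_id=75: ✓ → 95
sample_id=76: ✓ → 315
sample_id=77: ✗
sample_id=78: ✗
sample_id=79: ✗
sample_id=80: ✗
sample_id=81: ✗
depth_m_sum = 485 + 95 + 315 = 895
—
[depth_m_sum2: depth_m <= 13 OR turbidity <= 80]
sample_id=70: ✓ → 55
sample_id=71: ✓ → 485
sample_id=72: ✗
sample_id=73: ✗
sample_id=74: ✓ → 69
sample_id=75: ✓ → 95
sample_id=76: ✓ → 315
sample_id=77: ✓ → 453
sample_id=78: ✗
sample_id=79: ✗
sample_id=80: ✗
sample_id=81: ✓ → 62
depth_m_sum2 = 55 + 485 + 69 + 95 + 315 + 453 + 62 = 1534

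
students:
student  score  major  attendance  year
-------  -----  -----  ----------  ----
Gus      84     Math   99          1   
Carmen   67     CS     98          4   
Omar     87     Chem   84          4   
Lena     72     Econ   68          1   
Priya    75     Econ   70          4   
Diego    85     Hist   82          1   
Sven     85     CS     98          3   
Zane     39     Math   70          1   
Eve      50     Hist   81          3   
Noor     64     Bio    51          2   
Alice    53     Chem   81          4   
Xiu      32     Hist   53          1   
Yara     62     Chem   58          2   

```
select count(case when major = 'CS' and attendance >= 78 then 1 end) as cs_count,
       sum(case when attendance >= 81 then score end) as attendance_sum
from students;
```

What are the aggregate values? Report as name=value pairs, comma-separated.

cs_count=2, attendance_sum=511

[cs_count: major = 'CS' and attendance >= 78]
student=Gus: ✗
student=Carmen: ✓ → 1
student=Omar: ✗
student=Lena: ✗
student=Priya: ✗
student=Diego: ✗
student=Sven: ✓ → 1
student=Zane: ✗
student=Eve: ✗
student=Noor: ✗
student=Alice: ✗
student=Xiu: ✗
student=Yara: ✗
cs_count = COUNT(1, 1) = 2
—
[attendance_sum: attendance >= 81]
student=Gus: ✓ → 84
student=Carmen: ✓ → 67
student=Omar: ✓ → 87
student=Lena: ✗
student=Priya: ✗
student=Diego: ✓ → 85
student=Sven: ✓ → 85
student=Zane: ✗
student=Eve: ✓ → 50
student=Noor: ✗
student=Alice: ✓ → 53
student=Xiu: ✗
student=Yara: ✗
attendance_sum = 84 + 67 + 87 + 85 + 85 + 50 + 53 = 511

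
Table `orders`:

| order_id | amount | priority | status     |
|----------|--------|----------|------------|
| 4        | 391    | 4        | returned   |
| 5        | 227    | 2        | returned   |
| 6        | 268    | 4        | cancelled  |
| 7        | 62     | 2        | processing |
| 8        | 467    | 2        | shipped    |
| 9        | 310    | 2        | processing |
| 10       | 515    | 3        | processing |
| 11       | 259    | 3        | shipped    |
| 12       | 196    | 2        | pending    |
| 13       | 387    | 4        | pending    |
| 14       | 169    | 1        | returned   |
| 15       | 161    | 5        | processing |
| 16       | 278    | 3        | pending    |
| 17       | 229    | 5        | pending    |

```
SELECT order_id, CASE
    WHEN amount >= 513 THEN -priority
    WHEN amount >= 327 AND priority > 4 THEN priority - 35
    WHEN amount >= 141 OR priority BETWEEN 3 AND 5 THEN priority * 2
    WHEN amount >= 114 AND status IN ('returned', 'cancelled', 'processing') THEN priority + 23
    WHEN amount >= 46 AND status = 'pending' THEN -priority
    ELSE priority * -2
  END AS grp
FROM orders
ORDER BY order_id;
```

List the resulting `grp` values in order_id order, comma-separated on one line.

8, 4, 8, -4, 4, 4, -3, 6, 4, 8, 2, 10, 6, 10

order_id=4: amount >= 141 OR priority BETWEEN 3 AND 5 → 8
order_id=5: amount >= 141 OR priority BETWEEN 3 AND 5 → 4
order_id=6: amount >= 141 OR priority BETWEEN 3 AND 5 → 8
order_id=7: ELSE → -4
order_id=8: amount >= 141 OR priority BETWEEN 3 AND 5 → 4
order_id=9: amount >= 141 OR priority BETWEEN 3 AND 5 → 4
order_id=10: amount >= 513 → -3
order_id=11: amount >= 141 OR priority BETWEEN 3 AND 5 → 6
order_id=12: amount >= 141 OR priority BETWEEN 3 AND 5 → 4
order_id=13: amount >= 141 OR priority BETWEEN 3 AND 5 → 8
order_id=14: amount >= 141 OR priority BETWEEN 3 AND 5 → 2
order_id=15: amount >= 141 OR priority BETWEEN 3 AND 5 → 10
order_id=16: amount >= 141 OR priority BETWEEN 3 AND 5 → 6
order_id=17: amount >= 141 OR priority BETWEEN 3 AND 5 → 10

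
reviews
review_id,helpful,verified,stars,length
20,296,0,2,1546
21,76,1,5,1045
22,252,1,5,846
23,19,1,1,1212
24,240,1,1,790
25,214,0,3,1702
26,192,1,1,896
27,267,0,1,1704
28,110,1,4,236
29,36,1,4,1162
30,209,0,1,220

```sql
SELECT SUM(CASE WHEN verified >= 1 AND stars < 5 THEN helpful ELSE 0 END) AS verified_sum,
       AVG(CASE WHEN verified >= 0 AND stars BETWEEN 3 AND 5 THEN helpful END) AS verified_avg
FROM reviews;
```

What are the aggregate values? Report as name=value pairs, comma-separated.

[verified_sum: verified >= 1 AND stars < 5]
review_id=20: ✗
review_id=21: ✗
review_id=22: ✗
review_id=23: ✓ → 19
review_id=24: ✓ → 240
review_id=25: ✗
review_id=26: ✓ → 192
review_id=27: ✗
review_id=28: ✓ → 110
review_id=29: ✓ → 36
review_id=30: ✗
verified_sum = 19 + 240 + 192 + 110 + 36 = 597
—
[verified_avg: verified >= 0 AND stars BETWEEN 3 AND 5]
review_id=20: ✗
review_id=21: ✓ → 76
review_id=22: ✓ → 252
review_id=23: ✗
review_id=24: ✗
review_id=25: ✓ → 214
review_id=26: ✗
review_id=27: ✗
review_id=28: ✓ → 110
review_id=29: ✓ → 36
review_id=30: ✗
verified_avg = (76 + 252 + 214 + 110 + 36) / 5 = 137.6

verified_sum=597, verified_avg=137.6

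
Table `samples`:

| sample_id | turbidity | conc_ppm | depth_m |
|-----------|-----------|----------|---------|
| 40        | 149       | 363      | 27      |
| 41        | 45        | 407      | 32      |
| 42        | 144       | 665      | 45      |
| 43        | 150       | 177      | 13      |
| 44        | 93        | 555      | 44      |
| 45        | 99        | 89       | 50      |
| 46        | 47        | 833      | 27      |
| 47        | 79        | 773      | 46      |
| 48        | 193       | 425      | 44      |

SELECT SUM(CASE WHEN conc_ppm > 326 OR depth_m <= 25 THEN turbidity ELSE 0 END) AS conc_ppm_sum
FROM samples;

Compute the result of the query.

900

sample_id=40: ✓ → 149
sample_id=41: ✓ → 45
sample_id=42: ✓ → 144
sample_id=43: ✓ → 150
sample_id=44: ✓ → 93
sample_id=45: ✗
sample_id=46: ✓ → 47
sample_id=47: ✓ → 79
sample_id=48: ✓ → 193
conc_ppm_sum = 149 + 45 + 144 + 150 + 93 + 47 + 79 + 193 = 900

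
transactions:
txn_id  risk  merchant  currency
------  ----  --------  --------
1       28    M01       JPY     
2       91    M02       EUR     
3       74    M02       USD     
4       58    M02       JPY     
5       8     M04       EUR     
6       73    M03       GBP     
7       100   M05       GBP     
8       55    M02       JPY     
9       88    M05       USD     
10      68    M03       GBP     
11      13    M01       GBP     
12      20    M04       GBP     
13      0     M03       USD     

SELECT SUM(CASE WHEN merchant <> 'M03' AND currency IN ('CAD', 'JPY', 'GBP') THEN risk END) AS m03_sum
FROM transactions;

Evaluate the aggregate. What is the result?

274

txn_id=1: ✓ → 28
txn_id=2: ✗
txn_id=3: ✗
txn_id=4: ✓ → 58
txn_id=5: ✗
txn_id=6: ✗
txn_id=7: ✓ → 100
txn_id=8: ✓ → 55
txn_id=9: ✗
txn_id=10: ✗
txn_id=11: ✓ → 13
txn_id=12: ✓ → 20
txn_id=13: ✗
m03_sum = 28 + 58 + 100 + 55 + 13 + 20 = 274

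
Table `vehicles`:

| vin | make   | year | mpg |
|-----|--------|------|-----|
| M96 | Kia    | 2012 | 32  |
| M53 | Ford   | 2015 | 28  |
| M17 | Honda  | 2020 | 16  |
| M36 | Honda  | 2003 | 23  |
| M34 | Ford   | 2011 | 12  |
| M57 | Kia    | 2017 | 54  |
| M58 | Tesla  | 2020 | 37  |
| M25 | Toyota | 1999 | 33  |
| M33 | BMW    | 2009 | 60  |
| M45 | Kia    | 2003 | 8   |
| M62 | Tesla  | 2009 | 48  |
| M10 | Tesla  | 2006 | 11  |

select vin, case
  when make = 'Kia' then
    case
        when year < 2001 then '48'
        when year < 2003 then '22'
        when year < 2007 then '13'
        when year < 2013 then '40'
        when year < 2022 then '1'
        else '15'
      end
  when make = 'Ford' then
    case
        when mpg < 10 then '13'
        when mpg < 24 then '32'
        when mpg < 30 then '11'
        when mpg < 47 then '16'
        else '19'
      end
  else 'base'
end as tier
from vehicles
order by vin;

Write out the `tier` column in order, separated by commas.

base, base, base, base, 32, base, 13, 11, 1, base, base, 40

vin=M10: make='Tesla' → outer ELSE → base
vin=M17: make='Honda' → outer ELSE → base
vin=M25: make='Toyota' → outer ELSE → base
vin=M33: make='BMW' → outer ELSE → base
vin=M34: make='Ford' → inner[mpg < 24] → 32
vin=M36: make='Honda' → outer ELSE → base
vin=M45: make='Kia' → inner[year < 2007] → 13
vin=M53: make='Ford' → inner[mpg < 30] → 11
vin=M57: make='Kia' → inner[year < 2022] → 1
vin=M58: make='Tesla' → outer ELSE → base
vin=M62: make='Tesla' → outer ELSE → base
vin=M96: make='Kia' → inner[year < 2013] → 40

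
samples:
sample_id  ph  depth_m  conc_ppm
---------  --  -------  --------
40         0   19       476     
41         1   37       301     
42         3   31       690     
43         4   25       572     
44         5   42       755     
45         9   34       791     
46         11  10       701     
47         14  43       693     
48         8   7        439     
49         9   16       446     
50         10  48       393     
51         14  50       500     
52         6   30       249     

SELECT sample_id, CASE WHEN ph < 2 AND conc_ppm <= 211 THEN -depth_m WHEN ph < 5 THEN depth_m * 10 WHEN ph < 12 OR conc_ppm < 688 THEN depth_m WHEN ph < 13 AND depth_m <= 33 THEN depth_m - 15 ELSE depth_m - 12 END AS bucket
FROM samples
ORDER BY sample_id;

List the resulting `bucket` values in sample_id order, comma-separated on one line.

sample_id=40: ph < 5 → 190
sample_id=41: ph < 5 → 370
sample_id=42: ph < 5 → 310
sample_id=43: ph < 5 → 250
sample_id=44: ph < 12 OR conc_ppm < 688 → 42
sample_id=45: ph < 12 OR conc_ppm < 688 → 34
sample_id=46: ph < 12 OR conc_ppm < 688 → 10
sample_id=47: ELSE → 31
sample_id=48: ph < 12 OR conc_ppm < 688 → 7
sample_id=49: ph < 12 OR conc_ppm < 688 → 16
sample_id=50: ph < 12 OR conc_ppm < 688 → 48
sample_id=51: ph < 12 OR conc_ppm < 688 → 50
sample_id=52: ph < 12 OR conc_ppm < 688 → 30

190, 370, 310, 250, 42, 34, 10, 31, 7, 16, 48, 50, 30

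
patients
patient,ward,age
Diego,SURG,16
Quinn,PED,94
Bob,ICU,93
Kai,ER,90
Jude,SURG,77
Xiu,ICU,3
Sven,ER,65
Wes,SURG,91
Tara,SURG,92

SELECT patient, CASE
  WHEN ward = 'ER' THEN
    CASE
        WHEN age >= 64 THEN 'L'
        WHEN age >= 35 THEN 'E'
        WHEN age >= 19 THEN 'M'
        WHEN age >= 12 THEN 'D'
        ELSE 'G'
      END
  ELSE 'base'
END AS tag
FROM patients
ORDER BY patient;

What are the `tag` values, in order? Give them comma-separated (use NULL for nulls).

patient=Bob: ward='ICU' → outer ELSE → base
patient=Diego: ward='SURG' → outer ELSE → base
patient=Jude: ward='SURG' → outer ELSE → base
patient=Kai: ward='ER' → inner[age >= 64] → L
patient=Quinn: ward='PED' → outer ELSE → base
patient=Sven: ward='ER' → inner[age >= 64] → L
patient=Tara: ward='SURG' → outer ELSE → base
patient=Wes: ward='SURG' → outer ELSE → base
patient=Xiu: ward='ICU' → outer ELSE → base

base, base, base, L, base, L, base, base, base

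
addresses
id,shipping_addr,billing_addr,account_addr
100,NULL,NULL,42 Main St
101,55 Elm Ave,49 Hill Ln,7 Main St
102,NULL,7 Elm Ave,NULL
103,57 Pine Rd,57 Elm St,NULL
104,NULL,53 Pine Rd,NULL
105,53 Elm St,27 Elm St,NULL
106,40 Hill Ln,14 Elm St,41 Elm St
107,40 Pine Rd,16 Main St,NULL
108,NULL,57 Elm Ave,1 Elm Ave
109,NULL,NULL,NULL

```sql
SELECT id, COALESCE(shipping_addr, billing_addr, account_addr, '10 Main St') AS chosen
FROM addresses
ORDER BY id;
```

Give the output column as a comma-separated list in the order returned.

id=100: shipping_addr=NULL, billing_addr=NULL, account_addr=42 Main St → 42 Main St
id=101: shipping_addr=55 Elm Ave → 55 Elm Ave
id=102: shipping_addr=NULL, billing_addr=7 Elm Ave → 7 Elm Ave
id=103: shipping_addr=57 Pine Rd → 57 Pine Rd
id=104: shipping_addr=NULL, billing_addr=53 Pine Rd → 53 Pine Rd
id=105: shipping_addr=53 Elm St → 53 Elm St
id=106: shipping_addr=40 Hill Ln → 40 Hill Ln
id=107: shipping_addr=40 Pine Rd → 40 Pine Rd
id=108: shipping_addr=NULL, billing_addr=57 Elm Ave → 57 Elm Ave
id=109: shipping_addr=NULL, billing_addr=NULL, account_addr=NULL, → literal 10 Main St → 10 Main St

42 Main St, 55 Elm Ave, 7 Elm Ave, 57 Pine Rd, 53 Pine Rd, 53 Elm St, 40 Hill Ln, 40 Pine Rd, 57 Elm Ave, 10 Main St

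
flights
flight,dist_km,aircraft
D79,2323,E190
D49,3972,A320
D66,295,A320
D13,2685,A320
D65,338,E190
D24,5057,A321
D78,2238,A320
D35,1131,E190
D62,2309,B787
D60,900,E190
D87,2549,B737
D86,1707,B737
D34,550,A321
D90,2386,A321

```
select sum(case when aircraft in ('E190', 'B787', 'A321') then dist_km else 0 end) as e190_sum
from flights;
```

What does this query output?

flight=D79: ✓ → 2323
flight=D49: ✗
flight=D66: ✗
flight=D13: ✗
flight=D65: ✓ → 338
flight=D24: ✓ → 5057
flight=D78: ✗
flight=D35: ✓ → 1131
flight=D62: ✓ → 2309
flight=D60: ✓ → 900
flight=D87: ✗
flight=D86: ✗
flight=D34: ✓ → 550
flight=D90: ✓ → 2386
e190_sum = 2323 + 338 + 5057 + 1131 + 2309 + 900 + 550 + 2386 = 14994

14994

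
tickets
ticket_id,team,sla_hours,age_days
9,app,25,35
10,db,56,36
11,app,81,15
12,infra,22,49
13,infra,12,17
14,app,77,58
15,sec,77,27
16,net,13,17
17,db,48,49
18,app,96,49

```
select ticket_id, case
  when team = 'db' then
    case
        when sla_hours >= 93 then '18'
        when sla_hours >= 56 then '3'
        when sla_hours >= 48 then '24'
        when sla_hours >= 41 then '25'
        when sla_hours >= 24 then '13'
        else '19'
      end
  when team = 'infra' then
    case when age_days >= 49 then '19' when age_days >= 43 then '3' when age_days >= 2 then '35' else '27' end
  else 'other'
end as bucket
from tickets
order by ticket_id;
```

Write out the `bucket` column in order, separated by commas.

ticket_id=9: team='app' → outer ELSE → other
ticket_id=10: team='db' → inner[sla_hours >= 56] → 3
ticket_id=11: team='app' → outer ELSE → other
ticket_id=12: team='infra' → inner[age_days >= 49] → 19
ticket_id=13: team='infra' → inner[age_days >= 2] → 35
ticket_id=14: team='app' → outer ELSE → other
ticket_id=15: team='sec' → outer ELSE → other
ticket_id=16: team='net' → outer ELSE → other
ticket_id=17: team='db' → inner[sla_hours >= 48] → 24
ticket_id=18: team='app' → outer ELSE → other

other, 3, other, 19, 35, other, other, other, 24, other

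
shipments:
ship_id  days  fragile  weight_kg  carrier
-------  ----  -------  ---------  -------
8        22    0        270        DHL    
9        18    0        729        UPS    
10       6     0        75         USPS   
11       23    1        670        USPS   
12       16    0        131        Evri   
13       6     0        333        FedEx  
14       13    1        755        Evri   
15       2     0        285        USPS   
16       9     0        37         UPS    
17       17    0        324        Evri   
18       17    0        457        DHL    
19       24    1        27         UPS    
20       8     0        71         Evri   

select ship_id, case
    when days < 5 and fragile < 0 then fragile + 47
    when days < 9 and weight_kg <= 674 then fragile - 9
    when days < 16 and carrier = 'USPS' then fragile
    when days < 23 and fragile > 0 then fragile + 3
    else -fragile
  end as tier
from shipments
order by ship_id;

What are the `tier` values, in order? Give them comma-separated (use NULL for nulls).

0, 0, -9, -1, 0, -9, 4, -9, 0, 0, 0, -1, -9

ship_id=8: ELSE → 0
ship_id=9: ELSE → 0
ship_id=10: days < 9 and weight_kg <= 674 → -9
ship_id=11: ELSE → -1
ship_id=12: ELSE → 0
ship_id=13: days < 9 and weight_kg <= 674 → -9
ship_id=14: days < 23 and fragile > 0 → 4
ship_id=15: days < 9 and weight_kg <= 674 → -9
ship_id=16: ELSE → 0
ship_id=17: ELSE → 0
ship_id=18: ELSE → 0
ship_id=19: ELSE → -1
ship_id=20: days < 9 and weight_kg <= 674 → -9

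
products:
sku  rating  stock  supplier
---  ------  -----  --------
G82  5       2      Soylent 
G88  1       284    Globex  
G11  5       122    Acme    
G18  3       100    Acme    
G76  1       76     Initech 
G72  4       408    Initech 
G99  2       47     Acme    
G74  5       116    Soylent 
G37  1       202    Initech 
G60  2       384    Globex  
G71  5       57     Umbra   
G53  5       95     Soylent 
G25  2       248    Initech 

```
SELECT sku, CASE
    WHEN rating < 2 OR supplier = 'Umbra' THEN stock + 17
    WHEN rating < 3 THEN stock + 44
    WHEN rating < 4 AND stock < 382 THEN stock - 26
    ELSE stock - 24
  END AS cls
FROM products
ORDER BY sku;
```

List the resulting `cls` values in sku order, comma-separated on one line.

98, 74, 292, 219, 71, 428, 74, 384, 92, 93, -22, 301, 91

sku=G11: ELSE → 98
sku=G18: rating < 4 AND stock < 382 → 74
sku=G25: rating < 3 → 292
sku=G37: rating < 2 OR supplier = 'Umbra' → 219
sku=G53: ELSE → 71
sku=G60: rating < 3 → 428
sku=G71: rating < 2 OR supplier = 'Umbra' → 74
sku=G72: ELSE → 384
sku=G74: ELSE → 92
sku=G76: rating < 2 OR supplier = 'Umbra' → 93
sku=G82: ELSE → -22
sku=G88: rating < 2 OR supplier = 'Umbra' → 301
sku=G99: rating < 3 → 91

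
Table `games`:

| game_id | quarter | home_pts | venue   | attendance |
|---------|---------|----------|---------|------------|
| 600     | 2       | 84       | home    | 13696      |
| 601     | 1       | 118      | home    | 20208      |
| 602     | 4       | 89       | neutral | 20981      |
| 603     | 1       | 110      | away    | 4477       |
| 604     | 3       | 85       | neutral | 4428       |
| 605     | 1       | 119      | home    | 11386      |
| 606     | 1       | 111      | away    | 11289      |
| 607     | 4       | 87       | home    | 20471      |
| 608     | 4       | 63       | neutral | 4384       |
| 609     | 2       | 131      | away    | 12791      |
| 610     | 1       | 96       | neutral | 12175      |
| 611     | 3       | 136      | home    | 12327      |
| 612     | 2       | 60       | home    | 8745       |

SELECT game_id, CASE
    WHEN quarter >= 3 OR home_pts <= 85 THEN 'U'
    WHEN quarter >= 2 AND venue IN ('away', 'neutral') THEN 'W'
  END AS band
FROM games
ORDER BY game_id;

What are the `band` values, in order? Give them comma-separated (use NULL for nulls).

U, NULL, U, NULL, U, NULL, NULL, U, U, W, NULL, U, U

game_id=600: quarter >= 3 OR home_pts <= 85 → U
game_id=601: (no match → NULL) → NULL
game_id=602: quarter >= 3 OR home_pts <= 85 → U
game_id=603: (no match → NULL) → NULL
game_id=604: quarter >= 3 OR home_pts <= 85 → U
game_id=605: (no match → NULL) → NULL
game_id=606: (no match → NULL) → NULL
game_id=607: quarter >= 3 OR home_pts <= 85 → U
game_id=608: quarter >= 3 OR home_pts <= 85 → U
game_id=609: quarter >= 2 AND venue IN ('away', 'neutral') → W
game_id=610: (no match → NULL) → NULL
game_id=611: quarter >= 3 OR home_pts <= 85 → U
game_id=612: quarter >= 3 OR home_pts <= 85 → U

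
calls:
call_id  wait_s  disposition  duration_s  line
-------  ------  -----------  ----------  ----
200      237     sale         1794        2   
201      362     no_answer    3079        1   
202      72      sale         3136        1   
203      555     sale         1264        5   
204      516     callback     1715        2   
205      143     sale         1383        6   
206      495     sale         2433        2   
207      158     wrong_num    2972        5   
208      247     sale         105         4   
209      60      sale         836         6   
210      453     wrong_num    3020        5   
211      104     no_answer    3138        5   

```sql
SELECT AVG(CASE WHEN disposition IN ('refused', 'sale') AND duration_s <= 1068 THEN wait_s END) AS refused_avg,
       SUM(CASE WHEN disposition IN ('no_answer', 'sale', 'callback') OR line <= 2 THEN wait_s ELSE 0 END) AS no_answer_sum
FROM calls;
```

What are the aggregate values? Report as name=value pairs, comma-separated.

[refused_avg: disposition IN ('refused', 'sale') AND duration_s <= 1068]
call_id=200: ✗
call_id=201: ✗
call_id=202: ✗
call_id=203: ✗
call_id=204: ✗
call_id=205: ✗
call_id=206: ✗
call_id=207: ✗
call_id=208: ✓ → 247
call_id=209: ✓ → 60
call_id=210: ✗
call_id=211: ✗
refused_avg = (247 + 60) / 2 = 153.5
—
[no_answer_sum: disposition IN ('no_answer', 'sale', 'callback') OR line <= 2]
call_id=200: ✓ → 237
call_id=201: ✓ → 362
call_id=202: ✓ → 72
call_id=203: ✓ → 555
call_id=204: ✓ → 516
call_id=205: ✓ → 143
call_id=206: ✓ → 495
call_id=207: ✗
call_id=208: ✓ → 247
call_id=209: ✓ → 60
call_id=210: ✗
call_id=211: ✓ → 104
no_answer_sum = 237 + 362 + 72 + 555 + 516 + 143 + 495 + 247 + 60 + 104 = 2791

refused_avg=153.5, no_answer_sum=2791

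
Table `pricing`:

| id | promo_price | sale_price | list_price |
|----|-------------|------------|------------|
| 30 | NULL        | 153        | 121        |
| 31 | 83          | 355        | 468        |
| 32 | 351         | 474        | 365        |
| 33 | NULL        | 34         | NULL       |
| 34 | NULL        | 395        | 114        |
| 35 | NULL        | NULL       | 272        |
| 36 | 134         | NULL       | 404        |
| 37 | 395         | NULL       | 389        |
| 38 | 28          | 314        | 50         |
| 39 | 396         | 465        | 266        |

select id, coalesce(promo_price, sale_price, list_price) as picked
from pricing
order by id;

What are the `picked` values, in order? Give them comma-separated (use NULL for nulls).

153, 83, 351, 34, 395, 272, 134, 395, 28, 396

id=30: promo_price=NULL, sale_price=153 → 153
id=31: promo_price=83 → 83
id=32: promo_price=351 → 351
id=33: promo_price=NULL, sale_price=34 → 34
id=34: promo_price=NULL, sale_price=395 → 395
id=35: promo_price=NULL, sale_price=NULL, list_price=272 → 272
id=36: promo_price=134 → 134
id=37: promo_price=395 → 395
id=38: promo_price=28 → 28
id=39: promo_price=396 → 396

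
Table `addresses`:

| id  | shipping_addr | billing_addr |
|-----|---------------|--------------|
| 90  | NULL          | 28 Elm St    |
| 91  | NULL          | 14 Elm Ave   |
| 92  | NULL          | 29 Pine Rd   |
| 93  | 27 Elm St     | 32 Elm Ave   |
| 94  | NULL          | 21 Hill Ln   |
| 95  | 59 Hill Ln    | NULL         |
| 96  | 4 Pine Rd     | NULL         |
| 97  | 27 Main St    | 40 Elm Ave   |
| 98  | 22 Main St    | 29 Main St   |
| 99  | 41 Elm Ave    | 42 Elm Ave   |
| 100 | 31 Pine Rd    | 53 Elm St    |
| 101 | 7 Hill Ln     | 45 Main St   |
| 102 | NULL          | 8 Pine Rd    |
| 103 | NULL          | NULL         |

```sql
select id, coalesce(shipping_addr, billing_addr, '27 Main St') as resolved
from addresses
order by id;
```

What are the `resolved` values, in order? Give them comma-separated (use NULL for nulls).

id=90: shipping_addr=NULL, billing_addr=28 Elm St → 28 Elm St
id=91: shipping_addr=NULL, billing_addr=14 Elm Ave → 14 Elm Ave
id=92: shipping_addr=NULL, billing_addr=29 Pine Rd → 29 Pine Rd
id=93: shipping_addr=27 Elm St → 27 Elm St
id=94: shipping_addr=NULL, billing_addr=21 Hill Ln → 21 Hill Ln
id=95: shipping_addr=59 Hill Ln → 59 Hill Ln
id=96: shipping_addr=4 Pine Rd → 4 Pine Rd
id=97: shipping_addr=27 Main St → 27 Main St
id=98: shipping_addr=22 Main St → 22 Main St
id=99: shipping_addr=41 Elm Ave → 41 Elm Ave
id=100: shipping_addr=31 Pine Rd → 31 Pine Rd
id=101: shipping_addr=7 Hill Ln → 7 Hill Ln
id=102: shipping_addr=NULL, billing_addr=8 Pine Rd → 8 Pine Rd
id=103: shipping_addr=NULL, billing_addr=NULL, → literal 27 Main St → 27 Main St

28 Elm St, 14 Elm Ave, 29 Pine Rd, 27 Elm St, 21 Hill Ln, 59 Hill Ln, 4 Pine Rd, 27 Main St, 22 Main St, 41 Elm Ave, 31 Pine Rd, 7 Hill Ln, 8 Pine Rd, 27 Main St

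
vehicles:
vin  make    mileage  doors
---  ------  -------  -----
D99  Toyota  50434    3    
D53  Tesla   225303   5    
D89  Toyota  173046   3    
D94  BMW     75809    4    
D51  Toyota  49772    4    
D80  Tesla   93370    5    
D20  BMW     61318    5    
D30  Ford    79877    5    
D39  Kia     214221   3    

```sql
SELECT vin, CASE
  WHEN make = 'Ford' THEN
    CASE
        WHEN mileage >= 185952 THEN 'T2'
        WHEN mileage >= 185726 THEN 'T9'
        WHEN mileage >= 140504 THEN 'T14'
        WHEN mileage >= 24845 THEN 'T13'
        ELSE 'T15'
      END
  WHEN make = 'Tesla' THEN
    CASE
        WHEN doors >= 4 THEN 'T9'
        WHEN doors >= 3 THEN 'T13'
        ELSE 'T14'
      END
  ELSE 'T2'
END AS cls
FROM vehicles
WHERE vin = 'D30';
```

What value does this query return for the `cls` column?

T13

vin = D30: make=Ford, mileage=79877, doors=5.
make='Ford' → inner[mileage >= 24845] → T13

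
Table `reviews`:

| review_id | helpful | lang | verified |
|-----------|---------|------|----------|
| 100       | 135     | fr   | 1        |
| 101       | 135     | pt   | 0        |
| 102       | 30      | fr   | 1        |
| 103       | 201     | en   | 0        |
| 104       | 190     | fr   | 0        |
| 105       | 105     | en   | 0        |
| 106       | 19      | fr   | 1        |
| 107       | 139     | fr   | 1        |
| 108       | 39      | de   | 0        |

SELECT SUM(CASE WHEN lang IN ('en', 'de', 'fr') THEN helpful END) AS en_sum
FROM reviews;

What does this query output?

review_id=100: ✓ → 135
review_id=101: ✗
review_id=102: ✓ → 30
review_id=103: ✓ → 201
review_id=104: ✓ → 190
review_id=105: ✓ → 105
review_id=106: ✓ → 19
review_id=107: ✓ → 139
review_id=108: ✓ → 39
en_sum = 135 + 30 + 201 + 190 + 105 + 19 + 139 + 39 = 858

858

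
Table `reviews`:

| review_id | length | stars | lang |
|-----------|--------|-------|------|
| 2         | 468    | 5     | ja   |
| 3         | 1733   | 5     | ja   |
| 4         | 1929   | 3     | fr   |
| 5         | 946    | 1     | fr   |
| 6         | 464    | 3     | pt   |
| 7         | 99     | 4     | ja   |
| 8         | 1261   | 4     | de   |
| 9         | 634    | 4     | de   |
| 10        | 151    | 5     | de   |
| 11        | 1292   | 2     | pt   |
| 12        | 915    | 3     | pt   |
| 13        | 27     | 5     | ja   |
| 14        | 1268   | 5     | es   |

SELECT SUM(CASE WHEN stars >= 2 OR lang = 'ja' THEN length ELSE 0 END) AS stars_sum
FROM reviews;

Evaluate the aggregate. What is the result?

10241

review_id=2: ✓ → 468
review_id=3: ✓ → 1733
review_id=4: ✓ → 1929
review_id=5: ✗
review_id=6: ✓ → 464
review_id=7: ✓ → 99
review_id=8: ✓ → 1261
review_id=9: ✓ → 634
review_id=10: ✓ → 151
review_id=11: ✓ → 1292
review_id=12: ✓ → 915
review_id=13: ✓ → 27
review_id=14: ✓ → 1268
stars_sum = 468 + 1733 + 1929 + 464 + 99 + 1261 + 634 + 151 + 1292 + 915 + 27 + 1268 = 10241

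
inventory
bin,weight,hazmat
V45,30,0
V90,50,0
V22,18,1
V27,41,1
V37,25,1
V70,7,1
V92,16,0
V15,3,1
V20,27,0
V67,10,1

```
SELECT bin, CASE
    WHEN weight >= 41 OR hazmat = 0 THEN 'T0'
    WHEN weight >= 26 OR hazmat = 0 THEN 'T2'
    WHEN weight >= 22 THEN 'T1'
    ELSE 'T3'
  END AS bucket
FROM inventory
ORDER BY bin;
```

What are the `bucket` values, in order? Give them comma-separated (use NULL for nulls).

bin=V15: ELSE → T3
bin=V20: weight >= 41 OR hazmat = 0 → T0
bin=V22: ELSE → T3
bin=V27: weight >= 41 OR hazmat = 0 → T0
bin=V37: weight >= 22 → T1
bin=V45: weight >= 41 OR hazmat = 0 → T0
bin=V67: ELSE → T3
bin=V70: ELSE → T3
bin=V90: weight >= 41 OR hazmat = 0 → T0
bin=V92: weight >= 41 OR hazmat = 0 → T0

T3, T0, T3, T0, T1, T0, T3, T3, T0, T0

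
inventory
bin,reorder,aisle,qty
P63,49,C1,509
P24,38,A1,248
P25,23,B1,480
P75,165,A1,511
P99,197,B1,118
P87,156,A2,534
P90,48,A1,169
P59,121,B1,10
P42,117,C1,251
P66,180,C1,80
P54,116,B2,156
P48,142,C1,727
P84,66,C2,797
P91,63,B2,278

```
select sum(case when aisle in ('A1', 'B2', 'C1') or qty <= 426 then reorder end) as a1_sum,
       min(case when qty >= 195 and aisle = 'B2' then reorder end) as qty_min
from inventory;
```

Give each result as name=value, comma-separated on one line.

[a1_sum: aisle in ('A1', 'B2', 'C1') or qty <= 426]
bin=P63: ✓ → 49
bin=P24: ✓ → 38
bin=P25: ✗
bin=P75: ✓ → 165
bin=P99: ✓ → 197
bin=P87: ✗
bin=P90: ✓ → 48
bin=P59: ✓ → 121
bin=P42: ✓ → 117
bin=P66: ✓ → 180
bin=P54: ✓ → 116
bin=P48: ✓ → 142
bin=P84: ✗
bin=P91: ✓ → 63
a1_sum = 49 + 38 + 165 + 197 + 48 + 121 + 117 + 180 + 116 + 142 + 63 = 1236
—
[qty_min: qty >= 195 and aisle = 'B2']
bin=P63: ✗
bin=P24: ✗
bin=P25: ✗
bin=P75: ✗
bin=P99: ✗
bin=P87: ✗
bin=P90: ✗
bin=P59: ✗
bin=P42: ✗
bin=P66: ✗
bin=P54: ✗
bin=P48: ✗
bin=P84: ✗
bin=P91: ✓ → 63
qty_min = MIN(63) = 63

a1_sum=1236, qty_min=63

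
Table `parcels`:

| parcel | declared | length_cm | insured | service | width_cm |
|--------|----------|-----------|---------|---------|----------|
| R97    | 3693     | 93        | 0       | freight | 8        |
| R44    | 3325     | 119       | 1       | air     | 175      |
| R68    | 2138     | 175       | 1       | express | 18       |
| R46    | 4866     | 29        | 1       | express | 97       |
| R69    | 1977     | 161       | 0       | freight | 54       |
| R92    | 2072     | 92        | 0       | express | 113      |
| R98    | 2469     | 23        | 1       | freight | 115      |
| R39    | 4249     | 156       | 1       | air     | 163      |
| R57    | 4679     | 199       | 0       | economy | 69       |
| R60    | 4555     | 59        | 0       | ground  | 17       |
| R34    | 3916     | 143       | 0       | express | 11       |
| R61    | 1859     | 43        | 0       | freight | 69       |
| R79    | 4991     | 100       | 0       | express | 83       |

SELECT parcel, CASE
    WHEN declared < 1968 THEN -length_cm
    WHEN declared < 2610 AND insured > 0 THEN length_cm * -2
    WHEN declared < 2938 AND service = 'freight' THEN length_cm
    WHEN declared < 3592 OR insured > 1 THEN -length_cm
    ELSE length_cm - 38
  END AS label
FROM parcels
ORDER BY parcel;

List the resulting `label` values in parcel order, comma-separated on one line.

105, 118, -119, -9, 161, 21, -43, -350, 161, 62, -92, 55, -46

parcel=R34: ELSE → 105
parcel=R39: ELSE → 118
parcel=R44: declared < 3592 OR insured > 1 → -119
parcel=R46: ELSE → -9
parcel=R57: ELSE → 161
parcel=R60: ELSE → 21
parcel=R61: declared < 1968 → -43
parcel=R68: declared < 2610 AND insured > 0 → -350
parcel=R69: declared < 2938 AND service = 'freight' → 161
parcel=R79: ELSE → 62
parcel=R92: declared < 3592 OR insured > 1 → -92
parcel=R97: ELSE → 55
parcel=R98: declared < 2610 AND insured > 0 → -46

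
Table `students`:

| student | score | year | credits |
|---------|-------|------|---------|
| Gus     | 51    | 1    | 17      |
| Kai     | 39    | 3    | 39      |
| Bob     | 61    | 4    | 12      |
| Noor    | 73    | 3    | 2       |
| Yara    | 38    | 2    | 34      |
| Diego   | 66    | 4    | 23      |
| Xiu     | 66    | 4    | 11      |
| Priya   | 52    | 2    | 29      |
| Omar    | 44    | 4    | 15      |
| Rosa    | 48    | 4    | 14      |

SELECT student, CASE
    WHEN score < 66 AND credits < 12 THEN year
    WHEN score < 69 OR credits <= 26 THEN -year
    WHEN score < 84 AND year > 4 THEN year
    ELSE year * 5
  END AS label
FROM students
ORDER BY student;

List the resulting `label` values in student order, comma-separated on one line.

student=Bob: score < 69 OR credits <= 26 → -4
student=Diego: score < 69 OR credits <= 26 → -4
student=Gus: score < 69 OR credits <= 26 → -1
student=Kai: score < 69 OR credits <= 26 → -3
student=Noor: score < 69 OR credits <= 26 → -3
student=Omar: score < 69 OR credits <= 26 → -4
student=Priya: score < 69 OR credits <= 26 → -2
student=Rosa: score < 69 OR credits <= 26 → -4
student=Xiu: score < 69 OR credits <= 26 → -4
student=Yara: score < 69 OR credits <= 26 → -2

-4, -4, -1, -3, -3, -4, -2, -4, -4, -2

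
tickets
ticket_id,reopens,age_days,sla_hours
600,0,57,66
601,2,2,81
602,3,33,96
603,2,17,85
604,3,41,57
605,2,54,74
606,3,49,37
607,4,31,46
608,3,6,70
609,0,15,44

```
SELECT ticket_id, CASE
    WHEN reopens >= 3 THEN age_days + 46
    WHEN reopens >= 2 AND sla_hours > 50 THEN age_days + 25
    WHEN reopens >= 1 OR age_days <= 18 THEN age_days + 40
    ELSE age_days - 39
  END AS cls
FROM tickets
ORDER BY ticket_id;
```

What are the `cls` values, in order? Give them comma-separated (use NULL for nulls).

ticket_id=600: ELSE → 18
ticket_id=601: reopens >= 2 AND sla_hours > 50 → 27
ticket_id=602: reopens >= 3 → 79
ticket_id=603: reopens >= 2 AND sla_hours > 50 → 42
ticket_id=604: reopens >= 3 → 87
ticket_id=605: reopens >= 2 AND sla_hours > 50 → 79
ticket_id=606: reopens >= 3 → 95
ticket_id=607: reopens >= 3 → 77
ticket_id=608: reopens >= 3 → 52
ticket_id=609: reopens >= 1 OR age_days <= 18 → 55

18, 27, 79, 42, 87, 79, 95, 77, 52, 55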